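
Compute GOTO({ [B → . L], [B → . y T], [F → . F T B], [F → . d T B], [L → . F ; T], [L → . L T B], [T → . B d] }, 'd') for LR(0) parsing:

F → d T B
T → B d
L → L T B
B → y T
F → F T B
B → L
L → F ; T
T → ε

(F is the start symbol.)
GOTO(I, 'd') = CLOSURE({ [A → αX.β] : [A → α.Xβ] ∈ I, X = 'd' })

Items with dot before 'd', with the dot advanced:
  [F → . d T B] → [F → d . T B]
Closure of the advanced items:
  [F → d . T B] has the dot before T: add [T → . B d], [T → .]
  [T → . B d] has the dot before B: add [B → . y T], [B → . L]
  [B → . L] has the dot before L: add [L → . L T B], [L → . F ; T]
  [L → . F ; T] has the dot before F: add [F → . d T B], [F → . F T B]

GOTO = { [B → . L], [B → . y T], [F → . F T B], [F → . d T B], [F → d . T B], [L → . F ; T], [L → . L T B], [T → . B d], [T → .] }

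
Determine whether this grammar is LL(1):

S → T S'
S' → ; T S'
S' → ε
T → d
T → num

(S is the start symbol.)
Yes, the grammar is LL(1).

A grammar is LL(1) if for each non-terminal N with multiple productions, the predict sets of those productions are pairwise disjoint, where PREDICT(N → α) = (FIRST(α) \ {ε}) ∪ (FOLLOW(N) if α ⇒* ε).

Relevant sets:
  FOLLOW(S') = { $ }

For S':
  PREDICT(S' → ';' T S') = { ';' }
  PREDICT(S' → ε) = { $ }
For T:
  PREDICT(T → d) = { 'd' }
  PREDICT(T → num) = { 'num' }
S has a single production, so nothing to check there.

All predict sets are disjoint. The grammar IS LL(1).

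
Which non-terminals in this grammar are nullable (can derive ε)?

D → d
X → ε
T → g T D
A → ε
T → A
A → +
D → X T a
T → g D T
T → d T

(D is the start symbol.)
{ 'A', 'T', 'X' }

ε-productions: X → ε, A → ε
So X, A are immediately nullable.
T → A: every symbol on the right is nullable, so T is nullable too.
No further non-terminal can be added: every production for the remaining non-terminals contains a terminal or a non-nullable non-terminal.
Nullable = { 'A', 'T', 'X' }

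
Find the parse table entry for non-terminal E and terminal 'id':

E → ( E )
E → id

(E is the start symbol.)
E → id

To find M[E, 'id'], we find productions for E where 'id' is in the predict set (PREDICT(N → α) = (FIRST(α) \ {ε}) ∪ (FOLLOW(N) if α ⇒* ε)).

E → ( E ): PREDICT = { '(' }
E → id: PREDICT = { 'id' }
  'id' is in predict set, so this production goes in M[E, 'id']

M[E, 'id'] = E → id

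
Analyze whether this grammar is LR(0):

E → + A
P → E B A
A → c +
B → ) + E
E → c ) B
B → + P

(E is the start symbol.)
Augment with E' → E and build the canonical LR(0) collection (I0 = CLOSURE({[E' → . E]}), then GOTO on every symbol after a dot until no new states appear). It has 17 states:
  I0: { [E → . + A], [E → . c ) B], [E' → . E] }  — shift
  I1: { [A → . c +], [E → + . A] }  — shift
  I2: { [E' → E .] }  — accept
  I3: { [E → c . ) B] }  — shift
  I4: { [B → . ) + E], [B → . + P], [E → c ) . B] }  — shift
  I5: { [B → ) . + E] }  — shift
  I6: { [B → + . P], [E → . + A], [E → . c ) B], [P → . E B A] }  — shift
  I7: { [E → c ) B .] }  — reduce
  I8: { [B → . ) + E], [B → . + P], [P → E . B A] }  — shift
  I9: { [B → + P .] }  — reduce
  I10: { [A → . c +], [P → E B . A] }  — shift
  I11: { [P → E B A .] }  — reduce
  I12: { [A → c . +] }  — shift
  I13: { [A → c + .] }  — reduce
  I14: { [B → ) + . E], [E → . + A], [E → . c ) B] }  — shift
  I15: { [B → ) + E .] }  — reduce
  I16: { [E → + A .] }  — reduce

Every state is either a pure shift/goto state or contains exactly one complete item and nothing to shift — no conflicts. The grammar is LR(0).

Answer: Yes, the grammar is LR(0)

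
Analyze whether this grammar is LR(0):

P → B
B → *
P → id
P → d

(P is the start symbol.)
Yes, the grammar is LR(0)

Augment with P' → P and build the canonical LR(0) collection (I0 = CLOSURE({[P' → . P]}), then GOTO on every symbol after a dot until no new states appear). It has 6 states:
  I0: { [B → . *], [P → . B], [P → . d], [P → . id], [P' → . P] }  — shift
  I1: { [B → * .] }  — reduce
  I2: { [P → B .] }  — reduce
  I3: { [P' → P .] }  — accept
  I4: { [P → d .] }  — reduce
  I5: { [P → id .] }  — reduce

Every state is either a pure shift/goto state or contains exactly one complete item and nothing to shift — no conflicts. The grammar is LR(0).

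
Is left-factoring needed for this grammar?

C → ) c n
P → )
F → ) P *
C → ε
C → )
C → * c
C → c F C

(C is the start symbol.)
Yes, C has productions with common prefix ')'

Left-factoring is needed when two productions for the same non-terminal
share a common prefix on the right-hand side.

Productions for C:
  C → ) c n
  C → ε
  C → )
  C → * c
  C → c F C

Found common prefix ')' in productions for C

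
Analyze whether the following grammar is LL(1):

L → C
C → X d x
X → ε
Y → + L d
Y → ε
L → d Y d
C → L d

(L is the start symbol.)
No. Predict set conflict for L: { 'd' }

A grammar is LL(1) if for each non-terminal N with multiple productions, the predict sets of those productions are pairwise disjoint, where PREDICT(N → α) = (FIRST(α) \ {ε}) ∪ (FOLLOW(N) if α ⇒* ε).

Relevant sets:
  FIRST(C) = { 'd' }
  FIRST(X) = { ε }
  FIRST(L) = { 'd' }
  FOLLOW(Y) = { 'd' }

For L:
  PREDICT(L → C) = { 'd' }
  PREDICT(L → d Y d) = { 'd' }
For C:
  PREDICT(C → X d x) = { 'd' }
  PREDICT(C → L d) = { 'd' }
For Y:
  PREDICT(Y → '+' L d) = { '+' }
  PREDICT(Y → ε) = { 'd' }
X has a single production, so nothing to check there.

Conflict found: Predict set conflict for L: { 'd' }
The grammar is NOT LL(1).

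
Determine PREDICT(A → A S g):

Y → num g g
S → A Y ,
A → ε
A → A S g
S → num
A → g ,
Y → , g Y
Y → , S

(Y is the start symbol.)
PREDICT(A → A S g) = (FIRST(RHS) \ {ε}) ∪ (FOLLOW(A) if ε ∈ FIRST(RHS), i.e. RHS ⇒* ε)
FIRST(A) = { ',', 'g', 'num', ε }
FIRST(S) = { ',', 'g', 'num' }
FIRST(A S g) = { ',', 'g', 'num' }
ε ∉ FIRST(A S g), so FOLLOW(A) is not added.
PREDICT(A → A S g) = { ',', 'g', 'num' }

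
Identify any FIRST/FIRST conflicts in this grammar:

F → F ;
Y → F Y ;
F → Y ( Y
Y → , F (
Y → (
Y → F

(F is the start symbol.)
FIRST sets of the non-terminals at (or reachable through a nullable prefix from) the front of some alternative:
  FIRST(F) = { '(', ',' }
  FIRST(Y) = { '(', ',' }

Productions for F:
  F → F ;: FIRST = { '(', ',' }
  F → Y ( Y: FIRST = { '(', ',' }
Productions for Y:
  Y → F Y ;: FIRST = { '(', ',' }
  Y → , F (: FIRST = { ',' }
  Y → (: FIRST = { '(' }
  Y → F: FIRST = { '(', ',' }

Conflict for F: F → F ; and F → Y ( Y
  Overlap: { '(', ',' }
Conflict for Y: Y → F Y ; and Y → , F (
  Overlap: { ',' }
Conflict for Y: Y → F Y ; and Y → (
  Overlap: { '(' }
Conflict for Y: Y → F Y ; and Y → F
  Overlap: { '(', ',' }
Conflict for Y: Y → , F ( and Y → F
  Overlap: { ',' }
Conflict for Y: Y → ( and Y → F
  Overlap: { '(' }

Answer: Yes. F → F ';' / F → Y '(' Y on { '(', ',' }; Y → F Y ';' / Y → ',' F '(' on { ',' }; Y → F Y ';' / Y → '(' on { '(' }; Y → F Y ';' / Y → F on { '(', ',' }; Y → ',' F '(' / Y → F on { ',' }; Y → '(' / Y → F on { '(' }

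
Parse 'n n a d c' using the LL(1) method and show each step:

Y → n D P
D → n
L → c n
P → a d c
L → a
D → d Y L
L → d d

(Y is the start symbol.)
LL(1) parsing maintains a stack (initially the start symbol over $) and the input. At each step: if the stack top is a terminal, match it against the current input token; if it is a non-terminal N, replace it with the RHS of M[N, lookahead] (the unique production whose predict set contains the lookahead).

Stack is shown with the top on the left.

Stack    Input        Action
----------------------------
Y $      n n a d c $  output Y → n D P
n D P $  n n a d c $  match 'n'
D P $    n a d c $    output D → n
n P $    n a d c $    match 'n'
P $      a d c $      output P → a d c
a d c $  a d c $      match 'a'
d c $    d c $        match 'd'
c $      c $          match 'c'
$        $            accept

The string is accepted.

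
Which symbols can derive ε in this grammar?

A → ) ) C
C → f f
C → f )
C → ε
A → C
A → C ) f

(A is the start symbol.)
{ 'A', 'C' }

ε-productions: C → ε
So C is immediately nullable.
A → C: every symbol on the right is nullable, so A is nullable too.
Every non-terminal is now nullable.
Nullable = { 'A', 'C' }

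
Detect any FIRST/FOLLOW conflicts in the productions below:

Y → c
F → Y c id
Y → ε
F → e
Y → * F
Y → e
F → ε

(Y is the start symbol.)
Yes. Y → c with FOLLOW(Y) on { 'c' }; F → Y c id with FOLLOW(F) on { 'c' }

A FIRST/FOLLOW conflict occurs when a non-terminal N has a nullable alternative N → β (β ⇒* ε) and another alternative N → α with FIRST(α) ∩ FOLLOW(N) ≠ ∅: on such a lookahead the parser cannot decide between expanding α and letting N vanish via β.

Nullable non-terminals: F, Y.
FIRST sets used below: FIRST(Y) = { '*', 'c', 'e', ε }

F: nullable alternative(s) F → ε; FOLLOW(F) = { $, 'c' }
  F → Y c id: FIRST \ {ε} = { '*', 'c', 'e' } — overlaps FOLLOW(F) on { 'c' }: CONFLICT
  F → e: FIRST \ {ε} = { 'e' } — disjoint from FOLLOW(F)
  F → ε: FIRST \ {ε} = { } — this is the only nullable alternative, skip

Y: nullable alternative(s) Y → ε; FOLLOW(Y) = { $, 'c' }
  Y → c: FIRST \ {ε} = { 'c' } — overlaps FOLLOW(Y) on { 'c' }: CONFLICT
  Y → ε: FIRST \ {ε} = { } — this is the only nullable alternative, skip
  Y → * F: FIRST \ {ε} = { '*' } — disjoint from FOLLOW(Y)
  Y → e: FIRST \ {ε} = { 'e' } — disjoint from FOLLOW(Y)

So the grammar has 2 FIRST/FOLLOW conflicts (marked CONFLICT above).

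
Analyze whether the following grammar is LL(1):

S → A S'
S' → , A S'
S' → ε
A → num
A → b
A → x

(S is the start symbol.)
Yes, the grammar is LL(1).

Relevant sets:
  FOLLOW(S') = { $ }

For S':
  PREDICT(S' → ',' A S') = { ',' }
  PREDICT(S' → ε) = { $ }
For A:
  PREDICT(A → num) = { 'num' }
  PREDICT(A → b) = { 'b' }
  PREDICT(A → x) = { 'x' }
S has a single production, so nothing to check there.

All predict sets are disjoint. The grammar IS LL(1).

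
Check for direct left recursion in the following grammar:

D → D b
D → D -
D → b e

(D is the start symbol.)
Direct left recursion occurs when N → N α for some non-terminal N (the right-hand side begins with the left-hand side itself).

D → D b: LEFT RECURSIVE (starts with D)
D → D -: LEFT RECURSIVE (starts with D)
D → b e: starts with b

The grammar has direct left recursion on: D.

Answer: Yes, D is left-recursive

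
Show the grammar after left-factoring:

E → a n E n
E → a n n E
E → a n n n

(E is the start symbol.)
Left-factoring transforms A → αβ₁ | αβ₂ into A → αA' and A' → β₁ | β₂
(α is the longest common prefix among the alternatives). Repeat until
no nonterminal has two alternatives with a common prefix.

Round 1: E has alternatives sharing prefix 'a n'. Introduce E': E → a n E'
  Add: E' → E n
  Add: E' → n E
  Add: E' → n n

Round 2: E' has alternatives sharing prefix 'n'. Introduce E'': E' → n E''
  Add: E'' → E
  Add: E'' → n

No remaining common prefixes — done.

Resulting grammar:
E → a n E'
E' → E n
E' → n E''
E'' → E
E'' → n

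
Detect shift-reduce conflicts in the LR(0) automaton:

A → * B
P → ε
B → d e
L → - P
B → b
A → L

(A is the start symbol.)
A shift-reduce conflict occurs when an LR(0) state has both:
  - a complete (reduce) item [A → α .] (dot at the end), and
  - a shift item [B → β . c γ] (dot before a terminal).

Augment with A' → A and build the canonical LR(0) collection (I0 = CLOSURE({[A' → . A]}), then GOTO on every symbol after a dot until no new states appear). It has 10 states:
  I0: { [A → . * B], [A → . L], [A' → . A], [L → . - P] }  — shift
  I1: { [A → * . B], [B → . b], [B → . d e] }  — shift
  I2: { [L → - . P], [P → .] }  — reduce
  I3: { [A' → A .] }  — accept
  I4: { [A → L .] }  — reduce
  I5: { [L → - P .] }  — reduce
  I6: { [A → * B .] }  — reduce
  I7: { [B → b .] }  — reduce
  I8: { [B → d . e] }  — shift
  I9: { [B → d e .] }  — reduce

No state contains both a complete item and a shift item.

Answer: No shift-reduce conflicts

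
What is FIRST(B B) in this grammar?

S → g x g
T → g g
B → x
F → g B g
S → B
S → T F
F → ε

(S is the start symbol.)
FIRST sets of the non-terminals involved (from the grammar, by fixed-point iteration):
  FIRST(B) = { 'x' }

To compute FIRST(B B), process the symbols left to right:
Symbol B is a non-terminal. Add FIRST(B) \ {ε} = { 'x' }
B is not nullable (ε ∉ FIRST(B)), so stop here.
FIRST(B B) = { 'x' }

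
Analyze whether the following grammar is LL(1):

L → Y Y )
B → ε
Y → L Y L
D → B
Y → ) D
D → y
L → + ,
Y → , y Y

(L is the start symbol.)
A grammar is LL(1) if for each non-terminal N with multiple productions, the predict sets of those productions are pairwise disjoint, where PREDICT(N → α) = (FIRST(α) \ {ε}) ∪ (FOLLOW(N) if α ⇒* ε).

Relevant sets:
  FIRST(Y) = { ')', '+', ',' }
  FIRST(L) = { ')', '+', ',' }
  FIRST(B) = { ε }
  FOLLOW(D) = { ')', '+', ',' }

For L:
  PREDICT(L → Y Y ')') = { ')', '+', ',' }
  PREDICT(L → '+' ',') = { '+' }
For Y:
  PREDICT(Y → L Y L) = { ')', '+', ',' }
  PREDICT(Y → ')' D) = { ')' }
  PREDICT(Y → ',' y Y) = { ',' }
For D:
  PREDICT(D → B) = { ')', '+', ',' }
  PREDICT(D → y) = { 'y' }
B has a single production, so nothing to check there.

Conflict found: Predict set conflict for L: { '+' }
The grammar is NOT LL(1).

Answer: No. Predict set conflict for L: { '+' }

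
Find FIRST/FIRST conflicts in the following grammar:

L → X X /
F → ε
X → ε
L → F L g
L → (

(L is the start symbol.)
A FIRST/FIRST conflict occurs when two productions N → α and N → β for the same non-terminal have FIRST(α) ∩ FIRST(β) ≠ ∅ (with ε ∈ FIRST of a nullable right-hand side, so two nullable alternatives also conflict).

FIRST sets of the non-terminals at (or reachable through a nullable prefix from) the front of some alternative:
  FIRST(X) = { ε }
  FIRST(F) = { ε }
  FIRST(L) = { '(', '/' }

Productions for L:
  L → X X /: FIRST = { '/' }
  L → F L g: FIRST = { '(', '/' }
  L → (: FIRST = { '(' }
F, X have only one production, so no FIRST/FIRST conflict is possible there.

Conflict for L: L → X X / and L → F L g
  Overlap: { '/' }
Conflict for L: L → F L g and L → (
  Overlap: { '(' }

Answer: Yes. L → X X '/' / L → F L g on { '/' }; L → F L g / L → '(' on { '(' }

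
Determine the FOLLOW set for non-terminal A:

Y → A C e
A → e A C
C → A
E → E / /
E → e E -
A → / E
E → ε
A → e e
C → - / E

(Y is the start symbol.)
To compute FOLLOW(A), find every occurrence of A on a right-hand side N → α A β: add FIRST(β) \ {ε}, and if β is empty or nullable also add FOLLOW(N). Iterate to a fixed point.

In Y → A C e: A is followed by C e, add FIRST(C e) \ {ε} = { '-', '/', 'e' }
In A → e A C: A is followed by C, add FIRST(C) \ {ε} = { '-', '/', 'e' }
In C → A: A is at the end, add FOLLOW(C)

The FOLLOW sets referred to above (computed the same way, to a fixed point):
  FOLLOW(C) = { '-', '/', 'e' }

Taking the union: FOLLOW(A) = { '-', '/', 'e' }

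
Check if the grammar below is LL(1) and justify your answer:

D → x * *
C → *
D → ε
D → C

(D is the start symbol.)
Yes, the grammar is LL(1).

A grammar is LL(1) if for each non-terminal N with multiple productions, the predict sets of those productions are pairwise disjoint, where PREDICT(N → α) = (FIRST(α) \ {ε}) ∪ (FOLLOW(N) if α ⇒* ε).

Relevant sets:
  FIRST(C) = { '*' }
  FOLLOW(D) = { $ }

For D:
  PREDICT(D → x '*' '*') = { 'x' }
  PREDICT(D → ε) = { $ }
  PREDICT(D → C) = { '*' }
C has a single production, so nothing to check there.

All predict sets are disjoint. The grammar IS LL(1).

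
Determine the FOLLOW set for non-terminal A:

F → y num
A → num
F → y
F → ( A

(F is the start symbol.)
To compute FOLLOW(A), find every occurrence of A on a right-hand side N → α A β: add FIRST(β) \ {ε}, and if β is empty or nullable also add FOLLOW(N). Iterate to a fixed point.

In F → ( A: A is at the end, add FOLLOW(F)

The FOLLOW sets referred to above (computed the same way, to a fixed point):
  FOLLOW(F) = { $ }

Taking the union: FOLLOW(A) = { $ }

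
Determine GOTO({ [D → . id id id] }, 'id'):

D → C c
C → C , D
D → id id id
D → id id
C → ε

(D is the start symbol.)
{ [D → id . id id] }

GOTO(I, 'id') = CLOSURE({ [A → αX.β] : [A → α.Xβ] ∈ I, X = 'id' })

Items with dot before 'id', with the dot advanced:
  [D → . id id id] → [D → id . id id]
Closure adds nothing (no advanced item has the dot before a non-terminal).

GOTO = { [D → id . id id] }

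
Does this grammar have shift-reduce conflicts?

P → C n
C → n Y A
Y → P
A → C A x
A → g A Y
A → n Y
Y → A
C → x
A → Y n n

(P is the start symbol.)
Yes — I11: [A → n Y .] vs [A → Y . n n]; I15: [A → Y n n .] vs [A → . g A Y]; I18: [Y → A .] vs [A → . g A Y]; I19: [A → g A Y .] vs [A → Y . n n]; I20: [Y → A .] vs [A → C A . x]; I21: [P → C n .] vs [A → . g A Y]

A shift-reduce conflict occurs when an LR(0) state has both:
  - a complete (reduce) item [A → α .] (dot at the end), and
  - a shift item [B → β . c γ] (dot before a terminal).

Augment with P' → P and build the canonical LR(0) collection (I0 = CLOSURE({[P' → . P]}), then GOTO on every symbol after a dot until no new states appear). It has 24 states:
  I0: { [C → . n Y A], [C → . x], [P → . C n], [P' → . P] }  — shift
  I1: { [P → C . n] }  — shift
  I2: { [P' → P .] }  — accept
  I3: { [A → . C A x], [A → . Y n n], [A → . g A Y], [A → . n Y], [C → . n Y A], [C → . x], [C → n . Y A], [P → . C n], [Y → . A], [Y → . P] }  — shift
  I4: { [C → x .] }  — reduce
  I5: { [Y → A .] }  — reduce
  I6: { [A → . C A x], [A → . Y n n], [A → . g A Y], [A → . n Y], [A → C . A x], [C → . n Y A], [C → . x], [P → . C n], [P → C . n], [Y → . A], [Y → . P] }  — shift
  I7: { [Y → P .] }  — reduce
  I8: { [A → . C A x], [A → . Y n n], [A → . g A Y], [A → . n Y], [A → Y . n n], [C → . n Y A], [C → . x], [C → n Y . A], [P → . C n], [Y → . A], [Y → . P] }  — shift
  I9: { [A → . C A x], [A → . Y n n], [A → . g A Y], [A → . n Y], [A → g . A Y], [C → . n Y A], [C → . x], [P → . C n], [Y → . A], [Y → . P] }  — shift
  I10: { [A → . C A x], [A → . Y n n], [A → . g A Y], [A → . n Y], [A → n . Y], [C → . n Y A], [C → . x], [C → n . Y A], [P → . C n], [Y → . A], [Y → . P] }  — shift
  I11: { [A → . C A x], [A → . Y n n], [A → . g A Y], [A → . n Y], [A → Y . n n], [A → n Y .], [C → . n Y A], [C → . x], [C → n Y . A], [P → . C n], [Y → . A], [Y → . P] }  — shift, reduce
  I12: { [C → n Y A .], [Y → A .] }  — 2 reduces
  I13: { [A → Y . n n] }  — shift
  I14: { [A → . C A x], [A → . Y n n], [A → . g A Y], [A → . n Y], [A → Y n . n], [A → n . Y], [C → . n Y A], [C → . x], [C → n . Y A], [P → . C n], [Y → . A], [Y → . P] }  — shift
  I15: { [A → . C A x], [A → . Y n n], [A → . g A Y], [A → . n Y], [A → Y n n .], [A → n . Y], [C → . n Y A], [C → . x], [C → n . Y A], [P → . C n], [Y → . A], [Y → . P] }  — shift, reduce
  I16: { [A → Y n . n] }  — shift
  I17: { [A → Y n n .] }  — reduce
  I18: { [A → . C A x], [A → . Y n n], [A → . g A Y], [A → . n Y], [A → g A . Y], [C → . n Y A], [C → . x], [P → . C n], [Y → . A], [Y → . P], [Y → A .] }  — shift, reduce
  I19: { [A → Y . n n], [A → g A Y .] }  — shift, reduce
  I20: { [A → C A . x], [Y → A .] }  — shift, reduce
  I21: { [A → . C A x], [A → . Y n n], [A → . g A Y], [A → . n Y], [A → n . Y], [C → . n Y A], [C → . x], [C → n . Y A], [P → . C n], [P → C n .], [Y → . A], [Y → . P] }  — shift, reduce
  I22: { [A → C A x .] }  — reduce
  I23: { [P → C n .] }  — reduce

I11 contains reduce item [A → n Y .] and shift items [A → Y . n n], [A → . g A Y], [A → . n Y], [C → . n Y A], [C → . x] — shift-reduce conflict.
I15 contains reduce item [A → Y n n .] and shift items [A → . g A Y], [A → . n Y], [C → . n Y A], [C → . x] — shift-reduce conflict.
I18 contains reduce item [Y → A .] and shift items [A → . g A Y], [A → . n Y], [C → . n Y A], [C → . x] — shift-reduce conflict.
I19 contains reduce item [A → g A Y .] and shift item [A → Y . n n] — shift-reduce conflict.
I20 contains reduce item [Y → A .] and shift item [A → C A . x] — shift-reduce conflict.
I21 contains reduce item [P → C n .] and shift items [A → . g A Y], [A → . n Y], [C → . n Y A], [C → . x] — shift-reduce conflict.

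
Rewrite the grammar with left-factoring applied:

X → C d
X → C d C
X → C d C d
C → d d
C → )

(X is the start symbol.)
X → C d X'
X' → ε
X' → C X''
X'' → ε
X'' → d
C → d d
C → )

Left-factoring transforms A → αβ₁ | αβ₂ into A → αA' and A' → β₁ | β₂
(α is the longest common prefix among the alternatives). Repeat until
no nonterminal has two alternatives with a common prefix.

Round 1: X has alternatives sharing prefix 'C d'. Introduce X': X → C d X'
  Add: X' → ε
  Add: X' → C
  Add: X' → C d

Round 2: X' has alternatives sharing prefix 'C'. Introduce X'': X' → C X''
  Add: X'' → ε
  Add: X'' → d

No remaining common prefixes — done.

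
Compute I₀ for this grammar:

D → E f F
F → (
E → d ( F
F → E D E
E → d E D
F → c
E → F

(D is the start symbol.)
{ [D → . E f F], [D' → . D], [E → . F], [E → . d ( F], [E → . d E D], [F → . (], [F → . E D E], [F → . c] }

First, augment the grammar with D' → D
I₀ = CLOSURE({ [D' → . D] }):
  [D' → . D] has the dot before D: add [D → . E f F]
  [D → . E f F] has the dot before E: add [E → . d ( F], [E → . d E D], [E → . F]
  [E → . F] has the dot before F: add [F → . (], [F → . E D E], [F → . c]
No further items can be added.

I₀ = { [D → . E f F], [D' → . D], [E → . F], [E → . d ( F], [E → . d E D], [F → . (], [F → . E D E], [F → . c] }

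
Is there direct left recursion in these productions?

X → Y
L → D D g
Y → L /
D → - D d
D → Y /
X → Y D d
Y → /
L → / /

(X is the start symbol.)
X → Y: starts with Y
L → D D g: starts with D
Y → L /: starts with L
D → - D d: starts with '-'
D → Y /: starts with Y
X → Y D d: starts with Y
Y → /: starts with '/'
L → / /: starts with '/'

No direct left recursion found.

Answer: No direct left recursion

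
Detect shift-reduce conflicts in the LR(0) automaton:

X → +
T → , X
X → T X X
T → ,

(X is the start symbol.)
Yes — I2: [T → , .] vs [T → . ,]

Augment with X' → X and build the canonical LR(0) collection (I0 = CLOSURE({[X' → . X]}), then GOTO on every symbol after a dot until no new states appear). It has 8 states:
  I0: { [T → . , X], [T → . ,], [X → . +], [X → . T X X], [X' → . X] }  — shift
  I1: { [X → + .] }  — reduce
  I2: { [T → , . X], [T → , .], [T → . , X], [T → . ,], [X → . +], [X → . T X X] }  — shift, reduce
  I3: { [T → . , X], [T → . ,], [X → . +], [X → . T X X], [X → T . X X] }  — shift
  I4: { [X' → X .] }  — accept
  I5: { [T → . , X], [T → . ,], [X → . +], [X → . T X X], [X → T X . X] }  — shift
  I6: { [X → T X X .] }  — reduce
  I7: { [T → , X .] }  — reduce

I2 contains reduce item [T → , .] and shift items [T → . ,], [T → . , X], [X → . +] — shift-reduce conflict.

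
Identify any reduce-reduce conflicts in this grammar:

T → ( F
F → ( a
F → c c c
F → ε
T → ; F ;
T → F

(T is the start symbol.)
No reduce-reduce conflicts

Augment with T' → T and build the canonical LR(0) collection (I0 = CLOSURE({[T' → . T]}), then GOTO on every symbol after a dot until no new states appear). It has 13 states:
  I0: { [F → . ( a], [F → . c c c], [F → .], [T → . ( F], [T → . ; F ;], [T → . F], [T' → . T] }  — shift, reduce
  I1: { [F → ( . a], [F → . ( a], [F → . c c c], [F → .], [T → ( . F] }  — shift, reduce
  I2: { [F → . ( a], [F → . c c c], [F → .], [T → ; . F ;] }  — shift, reduce
  I3: { [T → F .] }  — reduce
  I4: { [T' → T .] }  — accept
  I5: { [F → c . c c] }  — shift
  I6: { [F → c c . c] }  — shift
  I7: { [F → c c c .] }  — reduce
  I8: { [F → ( . a] }  — shift
  I9: { [T → ; F . ;] }  — shift
  I10: { [T → ; F ; .] }  — reduce
  I11: { [F → ( a .] }  — reduce
  I12: { [T → ( F .] }  — reduce

No state contains more than one complete item.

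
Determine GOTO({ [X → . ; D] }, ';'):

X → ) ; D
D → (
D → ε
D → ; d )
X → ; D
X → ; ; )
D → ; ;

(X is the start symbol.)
GOTO(I, ';') = CLOSURE({ [A → αX.β] : [A → α.Xβ] ∈ I, X = ';' })

Items with dot before ';', with the dot advanced:
  [X → . ; D] → [X → ; . D]
Closure of the advanced items:
  [X → ; . D] has the dot before D: add [D → . (], [D → .], [D → . ; d )], [D → . ; ;]

GOTO = { [D → . (], [D → . ; ;], [D → . ; d )], [D → .], [X → ; . D] }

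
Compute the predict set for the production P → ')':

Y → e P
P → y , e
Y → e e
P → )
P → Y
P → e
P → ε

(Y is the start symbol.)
{ ')' }

PREDICT(P → ')') = (FIRST(RHS) \ {ε}) ∪ (FOLLOW(P) if ε ∈ FIRST(RHS), i.e. RHS ⇒* ε)
FIRST(')') = { ')' }
ε ∉ FIRST(')'), so FOLLOW(P) is not added.
PREDICT(P → ')') = { ')' }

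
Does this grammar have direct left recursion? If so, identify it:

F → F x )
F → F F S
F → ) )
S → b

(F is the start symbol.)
Direct left recursion occurs when N → N α for some non-terminal N (the right-hand side begins with the left-hand side itself).

F → F x ): LEFT RECURSIVE (starts with F)
F → F F S: LEFT RECURSIVE (starts with F)
F → ) ): starts with ')'
S → b: starts with b

The grammar has direct left recursion on: F.

Answer: Yes, F is left-recursive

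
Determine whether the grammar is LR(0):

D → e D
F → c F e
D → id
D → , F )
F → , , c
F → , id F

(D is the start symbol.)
A grammar is LR(0) if no state in the canonical LR(0) collection has:
  - both a shift item (dot before a terminal) and a complete item (shift-reduce conflict), or
  - two or more complete items (reduce-reduce conflict; the accept item [D' → D .] counts as a complete item here).

Augment with D' → D and build the canonical LR(0) collection (I0 = CLOSURE({[D' → . D]}), then GOTO on every symbol after a dot until no new states appear). It has 16 states:
  I0: { [D → . , F )], [D → . e D], [D → . id], [D' → . D] }  — shift
  I1: { [D → , . F )], [F → . , , c], [F → . , id F], [F → . c F e] }  — shift
  I2: { [D' → D .] }  — accept
  I3: { [D → . , F )], [D → . e D], [D → . id], [D → e . D] }  — shift
  I4: { [D → id .] }  — reduce
  I5: { [D → e D .] }  — reduce
  I6: { [F → , . , c], [F → , . id F] }  — shift
  I7: { [D → , F . )] }  — shift
  I8: { [F → . , , c], [F → . , id F], [F → . c F e], [F → c . F e] }  — shift
  I9: { [F → c F . e] }  — shift
  I10: { [F → c F e .] }  — reduce
  I11: { [D → , F ) .] }  — reduce
  I12: { [F → , , . c] }  — shift
  I13: { [F → , id . F], [F → . , , c], [F → . , id F], [F → . c F e] }  — shift
  I14: { [F → , id F .] }  — reduce
  I15: { [F → , , c .] }  — reduce

Every state is either a pure shift/goto state or contains exactly one complete item and nothing to shift — no conflicts. The grammar is LR(0).

Answer: Yes, the grammar is LR(0)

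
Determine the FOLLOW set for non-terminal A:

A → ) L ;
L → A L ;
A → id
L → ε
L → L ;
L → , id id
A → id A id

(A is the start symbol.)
{ $, ')', ',', ';', 'id' }

A is the start symbol, so $ ∈ FOLLOW(A).
In L → A L ;: A is followed by L ';', add FIRST(L ';') \ {ε} = { ')', ',', ';', 'id' }
In A → id A id: A is followed by id, add FIRST(id) \ {ε} = { 'id' }

Taking the union: FOLLOW(A) = { $, ')', ',', ';', 'id' }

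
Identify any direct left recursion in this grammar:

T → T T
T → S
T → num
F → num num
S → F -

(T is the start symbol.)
Direct left recursion occurs when N → N α for some non-terminal N (the right-hand side begins with the left-hand side itself).

T → T T: LEFT RECURSIVE (starts with T)
T → S: starts with S
T → num: starts with num
F → num num: starts with num
S → F -: starts with F

The grammar has direct left recursion on: T.

Answer: Yes, T is left-recursive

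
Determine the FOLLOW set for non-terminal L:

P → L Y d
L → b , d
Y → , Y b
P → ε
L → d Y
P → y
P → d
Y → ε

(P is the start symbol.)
{ ',', 'd' }

To compute FOLLOW(L), find every occurrence of L on a right-hand side N → α L β: add FIRST(β) \ {ε}, and if β is empty or nullable also add FOLLOW(N). Iterate to a fixed point.

In P → L Y d: L is followed by Y d, add FIRST(Y d) \ {ε} = { ',', 'd' }

Taking the union: FOLLOW(L) = { ',', 'd' }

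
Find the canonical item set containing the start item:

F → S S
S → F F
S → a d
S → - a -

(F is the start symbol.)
First, augment the grammar with F' → F
I₀ = CLOSURE({ [F' → . F] }):
  [F' → . F] has the dot before F: add [F → . S S]
  [F → . S S] has the dot before S: add [S → . F F], [S → . a d], [S → . - a -]
No further items can be added.

I₀ = { [F → . S S], [F' → . F], [S → . - a -], [S → . F F], [S → . a d] }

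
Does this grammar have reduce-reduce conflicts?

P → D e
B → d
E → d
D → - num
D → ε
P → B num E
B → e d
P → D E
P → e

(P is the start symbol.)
A reduce-reduce conflict occurs when an LR(0) state has two complete items [A → α .] and [B → β .] — both call for a reduction, and with no lookahead the parser cannot choose between them.

Augment with P' → P and build the canonical LR(0) collection (I0 = CLOSURE({[P' → . P]}), then GOTO on every symbol after a dot until no new states appear). It has 14 states:
  I0: { [B → . d], [B → . e d], [D → . - num], [D → .], [P → . B num E], [P → . D E], [P → . D e], [P → . e], [P' → . P] }  — shift, reduce
  I1: { [D → - . num] }  — shift
  I2: { [P → B . num E] }  — shift
  I3: { [E → . d], [P → D . E], [P → D . e] }  — shift
  I4: { [P' → P .] }  — accept
  I5: { [B → d .] }  — reduce
  I6: { [B → e . d], [P → e .] }  — shift, reduce
  I7: { [B → e d .] }  — reduce
  I8: { [P → D E .] }  — reduce
  I9: { [E → d .] }  — reduce
  I10: { [P → D e .] }  — reduce
  I11: { [E → . d], [P → B num . E] }  — shift
  I12: { [P → B num E .] }  — reduce
  I13: { [D → - num .] }  — reduce

No state contains more than one complete item.

Answer: No reduce-reduce conflicts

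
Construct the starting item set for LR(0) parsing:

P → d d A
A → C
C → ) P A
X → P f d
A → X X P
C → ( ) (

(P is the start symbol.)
{ [P → . d d A], [P' → . P] }

First, augment the grammar with P' → P
I₀ = CLOSURE({ [P' → . P] }):
  [P' → . P] has the dot before P: add [P → . d d A]
No further items can be added.

I₀ = { [P → . d d A], [P' → . P] }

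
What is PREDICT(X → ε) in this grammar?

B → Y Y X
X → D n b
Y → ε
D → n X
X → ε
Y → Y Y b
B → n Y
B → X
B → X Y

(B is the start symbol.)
PREDICT(X → ε) = (FIRST(RHS) \ {ε}) ∪ (FOLLOW(X) if ε ∈ FIRST(RHS), i.e. RHS ⇒* ε)
The right-hand side is ε (FIRST(ε) = { ε }), so the predict set is FOLLOW(X) = { $, 'b', 'n' }
PREDICT(X → ε) = { $, 'b', 'n' }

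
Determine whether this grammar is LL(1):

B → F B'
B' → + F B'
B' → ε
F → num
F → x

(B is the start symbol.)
Yes, the grammar is LL(1).

A grammar is LL(1) if for each non-terminal N with multiple productions, the predict sets of those productions are pairwise disjoint, where PREDICT(N → α) = (FIRST(α) \ {ε}) ∪ (FOLLOW(N) if α ⇒* ε).

Relevant sets:
  FOLLOW(B') = { $ }

For B':
  PREDICT(B' → '+' F B') = { '+' }
  PREDICT(B' → ε) = { $ }
For F:
  PREDICT(F → num) = { 'num' }
  PREDICT(F → x) = { 'x' }
B has a single production, so nothing to check there.

All predict sets are disjoint. The grammar IS LL(1).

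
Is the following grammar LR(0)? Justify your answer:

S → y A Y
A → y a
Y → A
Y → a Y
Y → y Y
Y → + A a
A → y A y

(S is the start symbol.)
Augment with S' → S and build the canonical LR(0) collection (I0 = CLOSURE({[S' → . S]}), then GOTO on every symbol after a dot until no new states appear). It has 19 states:
  I0: { [S → . y A Y], [S' → . S] }  — shift
  I1: { [S' → S .] }  — accept
  I2: { [A → . y A y], [A → . y a], [S → y . A Y] }  — shift
  I3: { [A → . y A y], [A → . y a], [S → y A . Y], [Y → . + A a], [Y → . A], [Y → . a Y], [Y → . y Y] }  — shift
  I4: { [A → . y A y], [A → . y a], [A → y . A y], [A → y . a] }  — shift
  I5: { [A → y A . y] }  — shift
  I6: { [A → y a .] }  — reduce
  I7: { [A → y A y .] }  — reduce
  I8: { [A → . y A y], [A → . y a], [Y → + . A a] }  — shift
  I9: { [Y → A .] }  — reduce
  I10: { [S → y A Y .] }  — reduce
  I11: { [A → . y A y], [A → . y a], [Y → . + A a], [Y → . A], [Y → . a Y], [Y → . y Y], [Y → a . Y] }  — shift
  I12: { [A → . y A y], [A → . y a], [A → y . A y], [A → y . a], [Y → . + A a], [Y → . A], [Y → . a Y], [Y → . y Y], [Y → y . Y] }  — shift
  I13: { [A → y A . y], [Y → A .] }  — shift, reduce
  I14: { [Y → y Y .] }  — reduce
  I15: { [A → . y A y], [A → . y a], [A → y a .], [Y → . + A a], [Y → . A], [Y → . a Y], [Y → . y Y], [Y → a . Y] }  — shift, reduce
  I16: { [Y → a Y .] }  — reduce
  I17: { [Y → + A . a] }  — shift
  I18: { [Y → + A a .] }  — reduce

Conflict in state I13:
  Shift-reduce conflict between [Y → A .] and [A → y A . y]
So the grammar is NOT LR(0).

Answer: No. Shift-reduce conflict between [Y → A .] and [A → y A . y]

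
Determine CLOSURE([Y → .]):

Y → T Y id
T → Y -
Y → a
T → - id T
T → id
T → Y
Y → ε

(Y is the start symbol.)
To compute CLOSURE, for each item [A → α.Bβ] where B is a non-terminal, add [B → .γ] for all productions B → γ; repeat for the newly added items until nothing changes.

Start with: [Y → .]
The dot is at the end, so nothing is added.

CLOSURE = { [Y → .] }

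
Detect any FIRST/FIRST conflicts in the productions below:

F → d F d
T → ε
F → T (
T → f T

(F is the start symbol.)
No FIRST/FIRST conflicts.

A FIRST/FIRST conflict occurs when two productions N → α and N → β for the same non-terminal have FIRST(α) ∩ FIRST(β) ≠ ∅ (with ε ∈ FIRST of a nullable right-hand side, so two nullable alternatives also conflict).

FIRST sets of the non-terminals at (or reachable through a nullable prefix from) the front of some alternative:
  FIRST(T) = { 'f', ε }

Productions for F:
  F → d F d: FIRST = { 'd' }
  F → T (: FIRST = { '(', 'f' }
Productions for T:
  T → ε: FIRST = { ε }
  T → f T: FIRST = { 'f' }

All alternatives of each non-terminal have pairwise disjoint FIRST sets.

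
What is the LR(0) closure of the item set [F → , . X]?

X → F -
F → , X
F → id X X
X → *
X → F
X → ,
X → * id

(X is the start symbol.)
{ [F → , . X], [F → . , X], [F → . id X X], [X → . * id], [X → . *], [X → . ,], [X → . F -], [X → . F] }

Start with: [F → , . X]
  [F → , . X] has the dot before X: add [X → . F -], [X → . *], [X → . F], [X → . ,], [X → . * id]
  [X → . F -] has the dot before F: add [F → . , X], [F → . id X X]
No further items can be added.

CLOSURE = { [F → , . X], [F → . , X], [F → . id X X], [X → . * id], [X → . *], [X → . ,], [X → . F -], [X → . F] }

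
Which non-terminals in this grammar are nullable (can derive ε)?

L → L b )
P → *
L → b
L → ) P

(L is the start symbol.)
None

A non-terminal is nullable if it can derive ε (the empty string): either it has an ε-production, or it has a production whose right-hand side consists entirely of nullable non-terminals.

There are no ε-productions, so no non-terminal can derive ε.
No non-terminals are nullable.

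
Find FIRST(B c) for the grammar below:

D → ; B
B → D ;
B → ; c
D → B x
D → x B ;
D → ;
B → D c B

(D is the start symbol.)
FIRST sets of the non-terminals involved (from the grammar, by fixed-point iteration):
  FIRST(B) = { ';', 'x' }

To compute FIRST(B c), process the symbols left to right:
Symbol B is a non-terminal. Add FIRST(B) \ {ε} = { ';', 'x' }
B is not nullable (ε ∉ FIRST(B)), so stop here.
FIRST(B c) = { ';', 'x' }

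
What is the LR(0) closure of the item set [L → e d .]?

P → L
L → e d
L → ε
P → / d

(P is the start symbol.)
{ [L → e d .] }

To compute CLOSURE, for each item [A → α.Bβ] where B is a non-terminal, add [B → .γ] for all productions B → γ; repeat for the newly added items until nothing changes.

Start with: [L → e d .]
The dot is at the end, so nothing is added.

CLOSURE = { [L → e d .] }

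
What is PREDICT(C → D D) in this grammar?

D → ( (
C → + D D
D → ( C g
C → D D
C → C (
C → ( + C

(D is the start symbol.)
{ '(' }

PREDICT(C → D D) = (FIRST(RHS) \ {ε}) ∪ (FOLLOW(C) if ε ∈ FIRST(RHS), i.e. RHS ⇒* ε)
FIRST(D) = { '(' }
FIRST(D D) = { '(' }
ε ∉ FIRST(D D), so FOLLOW(C) is not added.
PREDICT(C → D D) = { '(' }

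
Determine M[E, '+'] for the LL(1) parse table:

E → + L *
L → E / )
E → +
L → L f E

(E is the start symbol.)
To find M[E, '+'], we find productions for E where '+' is in the predict set (PREDICT(N → α) = (FIRST(α) \ {ε}) ∪ (FOLLOW(N) if α ⇒* ε)).

E → + L *: PREDICT = { '+' }
  '+' is in predict set, so this production goes in M[E, '+']
E → +: PREDICT = { '+' }
  '+' is in predict set, so this production goes in M[E, '+']

M[E, '+'] = E → + L *, E → +  (a multiply-defined cell — the grammar is not LL(1))

Answer: E → + L *, E → +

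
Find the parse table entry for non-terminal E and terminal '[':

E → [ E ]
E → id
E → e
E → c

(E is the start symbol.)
To find M[E, '['], we find productions for E where '[' is in the predict set (PREDICT(N → α) = (FIRST(α) \ {ε}) ∪ (FOLLOW(N) if α ⇒* ε)).

E → [ E ]: PREDICT = { '[' }
  '[' is in predict set, so this production goes in M[E, '[']
E → id: PREDICT = { 'id' }
E → e: PREDICT = { 'e' }
E → c: PREDICT = { 'c' }

M[E, '['] = E → [ E ]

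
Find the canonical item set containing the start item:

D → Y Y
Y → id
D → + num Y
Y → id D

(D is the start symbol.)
First, augment the grammar with D' → D
I₀ = CLOSURE({ [D' → . D] }):
  [D' → . D] has the dot before D: add [D → . Y Y], [D → . + num Y]
  [D → . Y Y] has the dot before Y: add [Y → . id], [Y → . id D]
No further items can be added.

I₀ = { [D → . + num Y], [D → . Y Y], [D' → . D], [Y → . id D], [Y → . id] }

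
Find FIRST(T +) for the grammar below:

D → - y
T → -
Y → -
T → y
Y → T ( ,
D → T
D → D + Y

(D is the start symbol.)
{ '-', 'y' }

FIRST sets of the non-terminals involved (from the grammar, by fixed-point iteration):
  FIRST(T) = { '-', 'y' }

To compute FIRST(T +), process the symbols left to right:
Symbol T is a non-terminal. Add FIRST(T) \ {ε} = { '-', 'y' }
T is not nullable (ε ∉ FIRST(T)), so stop here.
FIRST(T +) = { '-', 'y' }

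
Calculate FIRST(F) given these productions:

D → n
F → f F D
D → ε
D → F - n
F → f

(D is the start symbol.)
From F → f F D:
  - f is a terminal: add 'f' and stop
From F → f:
  - f is a terminal: add 'f' and stop

Collecting: FIRST(F) = { 'f' }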